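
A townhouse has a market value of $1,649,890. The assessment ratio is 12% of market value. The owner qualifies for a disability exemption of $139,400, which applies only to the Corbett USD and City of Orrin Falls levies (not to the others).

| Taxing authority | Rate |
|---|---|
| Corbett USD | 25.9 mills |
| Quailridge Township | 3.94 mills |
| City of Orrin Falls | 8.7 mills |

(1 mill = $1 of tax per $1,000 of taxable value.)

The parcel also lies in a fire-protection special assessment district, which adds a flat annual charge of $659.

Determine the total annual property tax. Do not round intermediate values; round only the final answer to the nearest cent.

Assessed value = $1,649,890 × 0.12 = $197,986.8
Corbett USD: ($197,986.8 − $139,400) × 0.0259 = $58,586.8 × 0.0259 = $1,517.39812
Quailridge Township: $197,986.8 × 0.00394 = $780.067992
City of Orrin Falls: ($197,986.8 − $139,400) × 0.0087 = $58,586.8 × 0.0087 = $509.70516
Levies subtotal = $2,807.171272
Total = $2,807.171272 + $659 = $3,466.171272

$3,466.17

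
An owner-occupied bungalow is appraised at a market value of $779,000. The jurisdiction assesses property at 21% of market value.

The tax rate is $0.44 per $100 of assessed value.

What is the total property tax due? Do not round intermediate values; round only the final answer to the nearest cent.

$719.80

Assessed value = $779,000 × 0.21 = $163,590
Tax = $163,590 × 0.0044 = $719.796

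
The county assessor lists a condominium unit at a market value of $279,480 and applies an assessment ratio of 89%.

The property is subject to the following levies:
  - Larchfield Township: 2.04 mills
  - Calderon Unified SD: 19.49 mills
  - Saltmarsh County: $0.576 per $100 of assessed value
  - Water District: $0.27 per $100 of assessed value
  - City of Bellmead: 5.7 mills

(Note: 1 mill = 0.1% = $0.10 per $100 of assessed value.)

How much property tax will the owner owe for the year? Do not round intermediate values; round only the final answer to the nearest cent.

Assessed value = $279,480 × 0.89 = $248,737.2
Larchfield Township: $248,737.2 × 0.00204 = $507.423888
Calderon Unified SD: $248,737.2 × 0.01949 = $4,847.888028
Saltmarsh County: $248,737.2 × 0.00576 = $1,432.726272
Water District: $248,737.2 × 0.0027 = $671.59044
City of Bellmead: $248,737.2 × 0.0057 = $1,417.80204
Total = $8,877.430668

$8,877.43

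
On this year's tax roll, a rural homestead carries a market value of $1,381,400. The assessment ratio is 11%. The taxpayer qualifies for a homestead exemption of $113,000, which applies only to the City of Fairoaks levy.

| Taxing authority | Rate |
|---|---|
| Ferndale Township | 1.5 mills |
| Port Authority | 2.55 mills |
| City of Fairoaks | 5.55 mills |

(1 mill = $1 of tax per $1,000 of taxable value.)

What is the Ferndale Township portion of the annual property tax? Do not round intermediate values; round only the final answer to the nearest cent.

$227.93

Assessed value = $1,381,400 × 0.11 = $151,954
Ferndale Township taxable value = $151,954 (exemption does not apply)
Ferndale Township levy = $151,954 × 0.0015 = $227.931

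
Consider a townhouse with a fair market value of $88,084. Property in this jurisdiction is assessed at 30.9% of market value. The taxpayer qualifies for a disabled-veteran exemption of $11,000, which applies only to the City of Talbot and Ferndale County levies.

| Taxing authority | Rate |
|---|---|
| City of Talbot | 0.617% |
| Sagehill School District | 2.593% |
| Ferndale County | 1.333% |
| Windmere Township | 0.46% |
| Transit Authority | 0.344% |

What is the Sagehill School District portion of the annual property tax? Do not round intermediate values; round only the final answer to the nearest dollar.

$706

Assessed value = $88,084 × 0.309 = $27,217.956
Sagehill School District taxable value = $27,217.956 (exemption does not apply)
Sagehill School District levy = $27,217.956 × 0.02593 = $705.76159908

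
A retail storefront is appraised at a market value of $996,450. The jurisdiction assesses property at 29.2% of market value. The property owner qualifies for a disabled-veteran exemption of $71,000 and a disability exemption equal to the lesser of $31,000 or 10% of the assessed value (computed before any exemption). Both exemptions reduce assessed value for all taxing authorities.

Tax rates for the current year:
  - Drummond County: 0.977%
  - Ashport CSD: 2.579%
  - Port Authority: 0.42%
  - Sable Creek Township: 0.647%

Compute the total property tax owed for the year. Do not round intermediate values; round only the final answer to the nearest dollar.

$8,824

Assessed value = $996,450 × 0.292 = $290,963.4
Disability exemption = min($31,000, 10% × $290,963.4) = min($31,000, $29,096.34) = $29,096.34 (percentage binds)
Taxable value = $290,963.4 − $71,000 − $29,096.34 = $190,867.06
Drummond County: $190,867.06 × 0.00977 = $1,864.7711762
Ashport CSD: $190,867.06 × 0.02579 = $4,922.4614774
Port Authority: $190,867.06 × 0.0042 = $801.641652
Sable Creek Township: $190,867.06 × 0.00647 = $1,234.9098782
Total = $8,823.7841838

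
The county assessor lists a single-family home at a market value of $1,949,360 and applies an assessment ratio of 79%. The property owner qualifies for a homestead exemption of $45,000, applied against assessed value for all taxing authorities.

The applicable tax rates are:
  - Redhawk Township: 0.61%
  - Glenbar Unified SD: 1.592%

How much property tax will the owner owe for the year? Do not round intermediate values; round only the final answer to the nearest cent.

Assessed value = $1,949,360 × 0.79 = $1,539,994.4
Taxable value = $1,539,994.4 − $45,000 = $1,494,994.4
Redhawk Township: $1,494,994.4 × 0.0061 = $9,119.46584
Glenbar Unified SD: $1,494,994.4 × 0.01592 = $23,800.310848
Total = $9,119.46584 + $23,800.310848 = $32,919.776688

$32,919.78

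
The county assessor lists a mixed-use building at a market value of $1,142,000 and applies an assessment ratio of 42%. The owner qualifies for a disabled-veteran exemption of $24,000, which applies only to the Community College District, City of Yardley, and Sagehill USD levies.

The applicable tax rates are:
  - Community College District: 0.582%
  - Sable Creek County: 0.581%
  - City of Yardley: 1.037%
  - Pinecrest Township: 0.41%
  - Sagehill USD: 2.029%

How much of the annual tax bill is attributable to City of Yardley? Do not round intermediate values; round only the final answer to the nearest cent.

Assessed value = $1,142,000 × 0.42 = $479,640
City of Yardley taxable value = $479,640 − $24,000 = $455,640
City of Yardley levy = $455,640 × 0.01037 = $4,724.9868

$4,724.99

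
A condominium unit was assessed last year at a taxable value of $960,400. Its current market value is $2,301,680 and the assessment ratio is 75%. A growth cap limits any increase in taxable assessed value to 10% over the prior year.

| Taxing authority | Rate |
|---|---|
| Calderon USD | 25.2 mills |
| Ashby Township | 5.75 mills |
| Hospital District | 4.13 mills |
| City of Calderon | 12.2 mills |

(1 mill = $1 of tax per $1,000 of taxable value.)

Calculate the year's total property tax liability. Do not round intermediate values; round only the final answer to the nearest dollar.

Uncapped assessed value = $2,301,680 × 0.75 = $1,726,260
Cap limit = $960,400 × 1.1 = $1,056,440
Taxable assessed value = min($1,726,260, $1,056,440) = $1,056,440 (cap binds)
Calderon USD: $1,056,440 × 0.0252 = $26,622.288
Ashby Township: $1,056,440 × 0.00575 = $6,074.53
Hospital District: $1,056,440 × 0.00413 = $4,363.0972
City of Calderon: $1,056,440 × 0.0122 = $12,888.568
Total = $49,948.4832

$49,948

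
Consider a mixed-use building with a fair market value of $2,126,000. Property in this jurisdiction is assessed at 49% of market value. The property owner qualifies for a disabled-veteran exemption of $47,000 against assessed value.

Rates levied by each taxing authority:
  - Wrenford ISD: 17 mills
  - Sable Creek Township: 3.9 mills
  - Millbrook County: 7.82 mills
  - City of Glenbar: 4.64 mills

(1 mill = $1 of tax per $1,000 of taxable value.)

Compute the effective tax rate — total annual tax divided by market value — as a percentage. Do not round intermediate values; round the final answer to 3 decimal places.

1.561%

Assessed value = $2,126,000 × 0.49 = $1,041,740
Taxable value = $1,041,740 − $47,000 = $994,740
Wrenford ISD: $994,740 × 0.017 = $16,910.58
Sable Creek Township: $994,740 × 0.0039 = $3,879.486
Millbrook County: $994,740 × 0.00782 = $7,778.8668
City of Glenbar: $994,740 × 0.00464 = $4,615.5936
Total tax = $33,184.5264
Effective rate = $33,184.5264 ÷ $2,126,000 = 1.561% of market value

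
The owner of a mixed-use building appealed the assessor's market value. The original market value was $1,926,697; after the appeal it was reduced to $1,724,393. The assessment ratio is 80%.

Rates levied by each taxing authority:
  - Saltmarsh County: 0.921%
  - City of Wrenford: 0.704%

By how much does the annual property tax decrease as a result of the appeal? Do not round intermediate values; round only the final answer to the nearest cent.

Old assessed value = $1,926,697 × 0.8 = $1,541,357.6
New assessed value = $1,724,393 × 0.8 = $1,379,514.4
Combined rate = 0.00921 + 0.00704 = 0.01625
Old tax = $1,541,357.6 × 0.01625 = $25,047.061
New tax = $1,379,514.4 × 0.01625 = $22,417.109
Reduction = $25,047.061 − $22,417.109 = $2,629.952

$2,629.95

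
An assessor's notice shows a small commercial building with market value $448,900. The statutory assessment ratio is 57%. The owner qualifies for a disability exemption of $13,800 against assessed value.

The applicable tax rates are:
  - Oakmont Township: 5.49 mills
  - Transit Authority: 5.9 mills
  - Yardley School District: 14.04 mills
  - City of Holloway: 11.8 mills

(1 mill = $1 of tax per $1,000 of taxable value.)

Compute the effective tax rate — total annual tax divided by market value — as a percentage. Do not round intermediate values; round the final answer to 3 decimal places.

2.008%

Assessed value = $448,900 × 0.57 = $255,873
Taxable value = $255,873 − $13,800 = $242,073
Oakmont Township: $242,073 × 0.00549 = $1,328.98077
Transit Authority: $242,073 × 0.0059 = $1,428.2307
Yardley School District: $242,073 × 0.01404 = $3,398.70492
City of Holloway: $242,073 × 0.0118 = $2,856.4614
Total tax = $9,012.37779
Effective rate = $9,012.37779 ÷ $448,900 = 2.008% of market value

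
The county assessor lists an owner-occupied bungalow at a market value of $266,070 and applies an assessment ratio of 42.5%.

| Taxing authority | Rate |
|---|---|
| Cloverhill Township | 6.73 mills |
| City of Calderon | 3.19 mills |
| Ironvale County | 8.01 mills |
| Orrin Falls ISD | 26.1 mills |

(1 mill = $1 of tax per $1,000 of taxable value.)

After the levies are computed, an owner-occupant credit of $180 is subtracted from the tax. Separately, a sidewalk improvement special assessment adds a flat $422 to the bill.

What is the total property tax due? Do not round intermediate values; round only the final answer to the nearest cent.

$5,220.90

Assessed value = $266,070 × 0.425 = $113,079.75
Cloverhill Township: $113,079.75 × 0.00673 = $761.0267175
City of Calderon: $113,079.75 × 0.00319 = $360.7244025
Ironvale County: $113,079.75 × 0.00801 = $905.7687975
Orrin Falls ISD: $113,079.75 × 0.0261 = $2,951.381475
Levies subtotal = $4,978.9013925
After credit = $4,978.9013925 − $180 = $4,798.9013925
Total = $4,798.9013925 + $422 = $5,220.9013925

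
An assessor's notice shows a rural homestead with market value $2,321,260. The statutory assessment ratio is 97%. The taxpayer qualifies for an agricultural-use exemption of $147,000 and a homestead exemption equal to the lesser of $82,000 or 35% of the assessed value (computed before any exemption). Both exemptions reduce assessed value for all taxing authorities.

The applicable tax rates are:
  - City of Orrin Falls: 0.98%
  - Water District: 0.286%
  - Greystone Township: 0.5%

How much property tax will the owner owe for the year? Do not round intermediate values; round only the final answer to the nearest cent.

Assessed value = $2,321,260 × 0.97 = $2,251,622.2
Homestead exemption = min($82,000, 35% × $2,251,622.2) = min($82,000, $788,067.77) = $82,000 (dollar cap binds)
Taxable value = $2,251,622.2 − $147,000 − $82,000 = $2,022,622.2
City of Orrin Falls: $2,022,622.2 × 0.0098 = $19,821.69756
Water District: $2,022,622.2 × 0.00286 = $5,784.699492
Greystone Township: $2,022,622.2 × 0.005 = $10,113.111
Total = $35,719.508052

$35,719.51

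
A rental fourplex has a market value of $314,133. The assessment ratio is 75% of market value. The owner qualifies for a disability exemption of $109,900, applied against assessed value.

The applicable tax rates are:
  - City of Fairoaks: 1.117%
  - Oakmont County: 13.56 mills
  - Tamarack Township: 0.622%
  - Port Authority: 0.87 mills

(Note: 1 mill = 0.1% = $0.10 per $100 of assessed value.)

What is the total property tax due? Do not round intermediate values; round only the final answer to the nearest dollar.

$4,000

Assessed value = $314,133 × 0.75 = $235,599.75
Taxable value = $235,599.75 − $109,900 = $125,699.75
City of Fairoaks: $125,699.75 × 0.01117 = $1,404.0662075
Oakmont County: $125,699.75 × 0.01356 = $1,704.48861
Tamarack Township: $125,699.75 × 0.00622 = $781.852445
Port Authority: $125,699.75 × 0.00087 = $109.3587825
Total = $3,999.766045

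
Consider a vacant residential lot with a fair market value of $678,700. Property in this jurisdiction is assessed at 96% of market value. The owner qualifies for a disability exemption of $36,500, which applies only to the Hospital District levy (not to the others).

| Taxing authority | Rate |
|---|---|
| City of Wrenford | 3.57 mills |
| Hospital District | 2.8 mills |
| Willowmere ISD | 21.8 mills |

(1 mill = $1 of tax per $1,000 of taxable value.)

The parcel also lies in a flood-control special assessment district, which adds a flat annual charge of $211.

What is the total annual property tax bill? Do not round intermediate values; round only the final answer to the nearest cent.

Assessed value = $678,700 × 0.96 = $651,552
City of Wrenford: $651,552 × 0.00357 = $2,326.04064
Hospital District: ($651,552 − $36,500) × 0.0028 = $615,052 × 0.0028 = $1,722.1456
Willowmere ISD: $651,552 × 0.0218 = $14,203.8336
Levies subtotal = $18,252.01984
Total = $18,252.01984 + $211 = $18,463.01984

$18,463.02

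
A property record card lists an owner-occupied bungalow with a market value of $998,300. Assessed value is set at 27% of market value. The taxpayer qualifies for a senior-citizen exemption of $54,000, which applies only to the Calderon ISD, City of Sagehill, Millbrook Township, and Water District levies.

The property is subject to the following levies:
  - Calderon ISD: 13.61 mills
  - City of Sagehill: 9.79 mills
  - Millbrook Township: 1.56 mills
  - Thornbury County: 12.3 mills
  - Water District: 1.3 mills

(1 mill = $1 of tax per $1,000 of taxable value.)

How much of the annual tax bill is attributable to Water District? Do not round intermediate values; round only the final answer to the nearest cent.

$280.20

Assessed value = $998,300 × 0.27 = $269,541
Water District taxable value = $269,541 − $54,000 = $215,541
Water District levy = $215,541 × 0.0013 = $280.2033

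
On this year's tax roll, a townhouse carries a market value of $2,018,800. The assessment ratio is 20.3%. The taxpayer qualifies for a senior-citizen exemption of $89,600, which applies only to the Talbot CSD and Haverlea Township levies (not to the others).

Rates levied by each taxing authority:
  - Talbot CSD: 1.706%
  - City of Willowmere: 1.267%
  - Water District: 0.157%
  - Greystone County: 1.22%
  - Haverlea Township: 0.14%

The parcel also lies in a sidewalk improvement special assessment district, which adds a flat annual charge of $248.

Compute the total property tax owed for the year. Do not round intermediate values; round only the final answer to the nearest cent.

Assessed value = $2,018,800 × 0.203 = $409,816.4
Talbot CSD: ($409,816.4 − $89,600) × 0.01706 = $320,216.4 × 0.01706 = $5,462.891784
City of Willowmere: $409,816.4 × 0.01267 = $5,192.373788
Water District: $409,816.4 × 0.00157 = $643.411748
Greystone County: $409,816.4 × 0.0122 = $4,999.76008
Haverlea Township: ($409,816.4 − $89,600) × 0.0014 = $320,216.4 × 0.0014 = $448.30296
Levies subtotal = $16,746.74036
Total = $16,746.74036 + $248 = $16,994.74036

$16,994.74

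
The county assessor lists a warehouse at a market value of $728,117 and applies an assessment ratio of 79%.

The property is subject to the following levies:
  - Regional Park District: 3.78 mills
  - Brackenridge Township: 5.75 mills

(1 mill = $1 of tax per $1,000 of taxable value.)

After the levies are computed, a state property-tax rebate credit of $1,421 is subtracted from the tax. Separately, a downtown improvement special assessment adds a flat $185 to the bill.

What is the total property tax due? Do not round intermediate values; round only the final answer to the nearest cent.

$4,245.77

Assessed value = $728,117 × 0.79 = $575,212.43
Regional Park District: $575,212.43 × 0.00378 = $2,174.3029854
Brackenridge Township: $575,212.43 × 0.00575 = $3,307.4714725
Levies subtotal = $5,481.7744579
After credit = $5,481.7744579 − $1,421 = $4,060.7744579
Total = $4,060.7744579 + $185 = $4,245.7744579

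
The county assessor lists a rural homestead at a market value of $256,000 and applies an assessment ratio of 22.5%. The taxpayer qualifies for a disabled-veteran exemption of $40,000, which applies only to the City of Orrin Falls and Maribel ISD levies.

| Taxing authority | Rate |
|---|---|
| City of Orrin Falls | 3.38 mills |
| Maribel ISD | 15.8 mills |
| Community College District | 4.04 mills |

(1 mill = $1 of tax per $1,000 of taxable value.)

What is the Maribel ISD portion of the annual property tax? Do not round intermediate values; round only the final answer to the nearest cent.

Assessed value = $256,000 × 0.225 = $57,600
Maribel ISD taxable value = $57,600 − $40,000 = $17,600
Maribel ISD levy = $17,600 × 0.0158 = $278.08

$278.08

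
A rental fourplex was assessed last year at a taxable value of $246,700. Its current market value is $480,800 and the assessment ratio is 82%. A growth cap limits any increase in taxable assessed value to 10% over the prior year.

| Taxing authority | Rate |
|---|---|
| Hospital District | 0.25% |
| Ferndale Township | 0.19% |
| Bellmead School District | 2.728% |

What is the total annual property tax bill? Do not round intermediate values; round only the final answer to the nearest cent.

Uncapped assessed value = $480,800 × 0.82 = $394,256
Cap limit = $246,700 × 1.1 = $271,370
Taxable assessed value = min($394,256, $271,370) = $271,370 (cap binds)
Hospital District: $271,370 × 0.0025 = $678.425
Ferndale Township: $271,370 × 0.0019 = $515.603
Bellmead School District: $271,370 × 0.02728 = $7,402.9736
Total = $8,597.0016

$8,597.00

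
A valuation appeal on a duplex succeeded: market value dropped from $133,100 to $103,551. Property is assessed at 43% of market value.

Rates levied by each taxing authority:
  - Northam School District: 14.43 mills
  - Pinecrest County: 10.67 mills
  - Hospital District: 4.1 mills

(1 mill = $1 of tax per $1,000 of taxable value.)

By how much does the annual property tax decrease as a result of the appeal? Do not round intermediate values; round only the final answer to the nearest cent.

Old assessed value = $133,100 × 0.43 = $57,233
New assessed value = $103,551 × 0.43 = $44,526.93
Combined rate = 0.01443 + 0.01067 + 0.0041 = 0.0292
Old tax = $57,233 × 0.0292 = $1,671.2036
New tax = $44,526.93 × 0.0292 = $1,300.186356
Reduction = $1,671.2036 − $1,300.186356 = $371.017244

$371.02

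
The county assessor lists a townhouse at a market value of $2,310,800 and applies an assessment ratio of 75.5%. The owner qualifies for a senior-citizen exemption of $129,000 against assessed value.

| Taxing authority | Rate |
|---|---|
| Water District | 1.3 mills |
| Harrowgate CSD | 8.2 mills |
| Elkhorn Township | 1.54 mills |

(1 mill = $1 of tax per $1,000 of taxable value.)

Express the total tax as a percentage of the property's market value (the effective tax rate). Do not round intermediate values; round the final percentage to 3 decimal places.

Assessed value = $2,310,800 × 0.755 = $1,744,654
Taxable value = $1,744,654 − $129,000 = $1,615,654
Water District: $1,615,654 × 0.0013 = $2,100.3502
Harrowgate CSD: $1,615,654 × 0.0082 = $13,248.3628
Elkhorn Township: $1,615,654 × 0.00154 = $2,488.10716
Total tax = $17,836.82016
Effective rate = $17,836.82016 ÷ $2,310,800 = 0.772% of market value

0.772%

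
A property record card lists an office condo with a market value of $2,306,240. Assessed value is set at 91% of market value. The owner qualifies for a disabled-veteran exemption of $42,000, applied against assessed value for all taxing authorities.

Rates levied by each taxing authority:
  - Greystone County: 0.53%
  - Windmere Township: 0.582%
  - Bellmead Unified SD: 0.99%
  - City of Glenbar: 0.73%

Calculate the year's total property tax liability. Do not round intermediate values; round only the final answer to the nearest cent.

$58,245.13

Assessed value = $2,306,240 × 0.91 = $2,098,678.4
Taxable value = $2,098,678.4 − $42,000 = $2,056,678.4
Greystone County: $2,056,678.4 × 0.0053 = $10,900.39552
Windmere Township: $2,056,678.4 × 0.00582 = $11,969.868288
Bellmead Unified SD: $2,056,678.4 × 0.0099 = $20,361.11616
City of Glenbar: $2,056,678.4 × 0.0073 = $15,013.75232
Total = $10,900.39552 + $11,969.868288 + $20,361.11616 + $15,013.75232 = $58,245.132288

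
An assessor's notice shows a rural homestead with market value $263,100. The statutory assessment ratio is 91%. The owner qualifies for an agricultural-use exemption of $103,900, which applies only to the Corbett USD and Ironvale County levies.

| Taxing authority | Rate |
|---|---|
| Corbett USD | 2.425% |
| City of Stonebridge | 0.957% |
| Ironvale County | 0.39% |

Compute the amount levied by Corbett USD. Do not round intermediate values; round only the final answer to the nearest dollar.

$3,286

Assessed value = $263,100 × 0.91 = $239,421
Corbett USD taxable value = $239,421 − $103,900 = $135,521
Corbett USD levy = $135,521 × 0.02425 = $3,286.38425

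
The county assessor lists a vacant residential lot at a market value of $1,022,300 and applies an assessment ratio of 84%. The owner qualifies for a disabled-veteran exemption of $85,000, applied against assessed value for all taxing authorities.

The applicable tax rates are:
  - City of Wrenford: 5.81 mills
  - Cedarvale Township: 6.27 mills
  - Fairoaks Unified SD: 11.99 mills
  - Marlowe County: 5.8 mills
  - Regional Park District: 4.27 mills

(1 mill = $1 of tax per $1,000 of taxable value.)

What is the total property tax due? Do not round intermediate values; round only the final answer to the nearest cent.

Assessed value = $1,022,300 × 0.84 = $858,732
Taxable value = $858,732 − $85,000 = $773,732
City of Wrenford: $773,732 × 0.00581 = $4,495.38292
Cedarvale Township: $773,732 × 0.00627 = $4,851.29964
Fairoaks Unified SD: $773,732 × 0.01199 = $9,277.04668
Marlowe County: $773,732 × 0.0058 = $4,487.6456
Regional Park District: $773,732 × 0.00427 = $3,303.83564
Total = $4,495.38292 + $4,851.29964 + $9,277.04668 + $4,487.6456 + $3,303.83564 = $26,415.21048

$26,415.21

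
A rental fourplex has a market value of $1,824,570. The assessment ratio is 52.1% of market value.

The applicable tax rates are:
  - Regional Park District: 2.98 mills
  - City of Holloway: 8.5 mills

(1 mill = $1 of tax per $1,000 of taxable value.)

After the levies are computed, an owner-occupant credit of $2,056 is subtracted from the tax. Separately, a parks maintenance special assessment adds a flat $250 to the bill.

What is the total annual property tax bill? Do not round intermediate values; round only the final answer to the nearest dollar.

Assessed value = $1,824,570 × 0.521 = $950,600.97
Regional Park District: $950,600.97 × 0.00298 = $2,832.7908906
City of Holloway: $950,600.97 × 0.0085 = $8,080.108245
Levies subtotal = $10,912.8991356
After credit = $10,912.8991356 − $2,056 = $8,856.8991356
Total = $8,856.8991356 + $250 = $9,106.8991356

$9,107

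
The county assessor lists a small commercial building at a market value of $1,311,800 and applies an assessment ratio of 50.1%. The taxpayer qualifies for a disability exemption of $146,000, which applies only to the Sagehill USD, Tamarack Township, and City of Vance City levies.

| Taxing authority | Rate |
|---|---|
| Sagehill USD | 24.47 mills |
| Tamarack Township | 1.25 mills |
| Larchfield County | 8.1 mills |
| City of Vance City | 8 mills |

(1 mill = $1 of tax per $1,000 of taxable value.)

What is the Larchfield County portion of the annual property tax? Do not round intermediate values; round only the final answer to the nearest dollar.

Assessed value = $1,311,800 × 0.501 = $657,211.8
Larchfield County taxable value = $657,211.8 (exemption does not apply)
Larchfield County levy = $657,211.8 × 0.0081 = $5,323.41558

$5,323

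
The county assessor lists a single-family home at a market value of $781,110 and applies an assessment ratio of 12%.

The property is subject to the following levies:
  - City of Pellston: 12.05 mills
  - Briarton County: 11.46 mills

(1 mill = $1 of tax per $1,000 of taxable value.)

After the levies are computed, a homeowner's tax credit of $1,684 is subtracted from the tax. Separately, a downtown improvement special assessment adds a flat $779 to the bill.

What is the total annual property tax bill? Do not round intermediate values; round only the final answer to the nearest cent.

$1,298.67

Assessed value = $781,110 × 0.12 = $93,733.2
City of Pellston: $93,733.2 × 0.01205 = $1,129.48506
Briarton County: $93,733.2 × 0.01146 = $1,074.182472
Levies subtotal = $2,203.667532
After credit = $2,203.667532 − $1,684 = $519.667532
Total = $519.667532 + $779 = $1,298.667532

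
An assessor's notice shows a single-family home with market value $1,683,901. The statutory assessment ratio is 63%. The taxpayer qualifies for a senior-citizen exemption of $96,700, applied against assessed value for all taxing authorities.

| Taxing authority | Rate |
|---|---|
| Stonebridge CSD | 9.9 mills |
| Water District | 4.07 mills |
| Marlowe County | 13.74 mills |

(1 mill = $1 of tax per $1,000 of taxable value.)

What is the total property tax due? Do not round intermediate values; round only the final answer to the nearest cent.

Assessed value = $1,683,901 × 0.63 = $1,060,857.63
Taxable value = $1,060,857.63 − $96,700 = $964,157.63
Stonebridge CSD: $964,157.63 × 0.0099 = $9,545.160537
Water District: $964,157.63 × 0.00407 = $3,924.1215541
Marlowe County: $964,157.63 × 0.01374 = $13,247.5258362
Total = $9,545.160537 + $3,924.1215541 + $13,247.5258362 = $26,716.8079273

$26,716.81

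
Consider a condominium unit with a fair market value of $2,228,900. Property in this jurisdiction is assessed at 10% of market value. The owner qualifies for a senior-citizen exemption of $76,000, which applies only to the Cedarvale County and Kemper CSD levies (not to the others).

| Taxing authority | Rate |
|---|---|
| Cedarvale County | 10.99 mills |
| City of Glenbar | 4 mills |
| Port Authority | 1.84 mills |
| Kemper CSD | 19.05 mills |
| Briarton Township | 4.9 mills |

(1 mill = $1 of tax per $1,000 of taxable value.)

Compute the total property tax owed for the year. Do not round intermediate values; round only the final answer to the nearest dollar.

Assessed value = $2,228,900 × 0.1 = $222,890
Cedarvale County: ($222,890 − $76,000) × 0.01099 = $146,890 × 0.01099 = $1,614.3211
City of Glenbar: $222,890 × 0.004 = $891.56
Port Authority: $222,890 × 0.00184 = $410.1176
Kemper CSD: ($222,890 − $76,000) × 0.01905 = $146,890 × 0.01905 = $2,798.2545
Briarton Township: $222,890 × 0.0049 = $1,092.161
Total = $6,806.4142

$6,806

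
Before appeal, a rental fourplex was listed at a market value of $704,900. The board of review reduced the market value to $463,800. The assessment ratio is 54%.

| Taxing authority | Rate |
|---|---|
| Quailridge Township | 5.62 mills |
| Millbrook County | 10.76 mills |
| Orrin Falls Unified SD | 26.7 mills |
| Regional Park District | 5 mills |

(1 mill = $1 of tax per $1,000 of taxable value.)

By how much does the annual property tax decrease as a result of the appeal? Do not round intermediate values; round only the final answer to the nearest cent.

Old assessed value = $704,900 × 0.54 = $380,646
New assessed value = $463,800 × 0.54 = $250,452
Combined rate = 0.00562 + 0.01076 + 0.0267 + 0.005 = 0.04808
Old tax = $380,646 × 0.04808 = $18,301.45968
New tax = $250,452 × 0.04808 = $12,041.73216
Reduction = $18,301.45968 − $12,041.73216 = $6,259.72752

$6,259.73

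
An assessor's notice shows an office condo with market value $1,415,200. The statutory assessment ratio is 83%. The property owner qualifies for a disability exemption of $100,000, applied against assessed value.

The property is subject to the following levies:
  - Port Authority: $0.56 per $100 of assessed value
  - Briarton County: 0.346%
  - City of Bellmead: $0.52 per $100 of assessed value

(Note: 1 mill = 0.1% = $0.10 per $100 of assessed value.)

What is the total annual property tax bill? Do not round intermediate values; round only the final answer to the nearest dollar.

Assessed value = $1,415,200 × 0.83 = $1,174,616
Taxable value = $1,174,616 − $100,000 = $1,074,616
Port Authority: $1,074,616 × 0.0056 = $6,017.8496
Briarton County: $1,074,616 × 0.00346 = $3,718.17136
City of Bellmead: $1,074,616 × 0.0052 = $5,588.0032
Total = $15,324.02416

$15,324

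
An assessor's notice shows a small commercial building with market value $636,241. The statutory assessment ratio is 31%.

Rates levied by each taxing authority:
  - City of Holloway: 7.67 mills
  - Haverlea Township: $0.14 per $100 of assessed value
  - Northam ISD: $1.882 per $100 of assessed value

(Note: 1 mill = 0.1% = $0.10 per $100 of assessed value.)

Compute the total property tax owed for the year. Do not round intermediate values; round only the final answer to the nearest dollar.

$5,501

Assessed value = $636,241 × 0.31 = $197,234.71
City of Holloway: $197,234.71 × 0.00767 = $1,512.7902257
Haverlea Township: $197,234.71 × 0.0014 = $276.128594
Northam ISD: $197,234.71 × 0.01882 = $3,711.9572422
Total = $5,500.8760619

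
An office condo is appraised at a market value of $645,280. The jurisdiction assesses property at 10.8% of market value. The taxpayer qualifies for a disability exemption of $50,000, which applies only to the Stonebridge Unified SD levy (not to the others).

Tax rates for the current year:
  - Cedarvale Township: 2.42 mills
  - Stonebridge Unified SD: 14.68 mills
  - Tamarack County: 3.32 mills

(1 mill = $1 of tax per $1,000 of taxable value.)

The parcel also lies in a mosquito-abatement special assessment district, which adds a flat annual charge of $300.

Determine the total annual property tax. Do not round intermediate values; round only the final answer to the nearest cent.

$989.07

Assessed value = $645,280 × 0.108 = $69,690.24
Cedarvale Township: $69,690.24 × 0.00242 = $168.6503808
Stonebridge Unified SD: ($69,690.24 − $50,000) × 0.01468 = $19,690.24 × 0.01468 = $289.0527232
Tamarack County: $69,690.24 × 0.00332 = $231.3715968
Levies subtotal = $689.0747008
Total = $689.0747008 + $300 = $989.0747008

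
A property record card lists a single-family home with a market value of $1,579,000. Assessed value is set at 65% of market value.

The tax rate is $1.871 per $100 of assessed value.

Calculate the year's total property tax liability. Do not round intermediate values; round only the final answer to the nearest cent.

Assessed value = $1,579,000 × 0.65 = $1,026,350
Tax = $1,026,350 × 0.01871 = $19,203.0085

$19,203.01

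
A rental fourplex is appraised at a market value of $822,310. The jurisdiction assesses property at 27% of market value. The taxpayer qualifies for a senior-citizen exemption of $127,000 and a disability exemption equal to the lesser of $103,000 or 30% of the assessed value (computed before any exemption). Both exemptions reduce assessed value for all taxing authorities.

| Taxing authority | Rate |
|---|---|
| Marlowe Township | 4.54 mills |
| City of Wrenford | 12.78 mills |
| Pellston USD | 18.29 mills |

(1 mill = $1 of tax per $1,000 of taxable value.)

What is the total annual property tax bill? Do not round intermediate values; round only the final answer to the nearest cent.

Assessed value = $822,310 × 0.27 = $222,023.7
Disability exemption = min($103,000, 30% × $222,023.7) = min($103,000, $66,607.11) = $66,607.11 (percentage binds)
Taxable value = $222,023.7 − $127,000 − $66,607.11 = $28,416.59
Marlowe Township: $28,416.59 × 0.00454 = $129.0113186
City of Wrenford: $28,416.59 × 0.01278 = $363.1640202
Pellston USD: $28,416.59 × 0.01829 = $519.7394311
Total = $1,011.9147699

$1,011.91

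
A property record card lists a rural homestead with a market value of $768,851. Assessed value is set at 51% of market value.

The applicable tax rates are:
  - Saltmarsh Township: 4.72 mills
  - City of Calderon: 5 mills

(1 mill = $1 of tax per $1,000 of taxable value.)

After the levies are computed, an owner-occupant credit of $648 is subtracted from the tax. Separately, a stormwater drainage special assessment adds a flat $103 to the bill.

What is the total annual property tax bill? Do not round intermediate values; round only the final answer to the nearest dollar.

$3,266

Assessed value = $768,851 × 0.51 = $392,114.01
Saltmarsh Township: $392,114.01 × 0.00472 = $1,850.7781272
City of Calderon: $392,114.01 × 0.005 = $1,960.57005
Levies subtotal = $3,811.3481772
After credit = $3,811.3481772 − $648 = $3,163.3481772
Total = $3,163.3481772 + $103 = $3,266.3481772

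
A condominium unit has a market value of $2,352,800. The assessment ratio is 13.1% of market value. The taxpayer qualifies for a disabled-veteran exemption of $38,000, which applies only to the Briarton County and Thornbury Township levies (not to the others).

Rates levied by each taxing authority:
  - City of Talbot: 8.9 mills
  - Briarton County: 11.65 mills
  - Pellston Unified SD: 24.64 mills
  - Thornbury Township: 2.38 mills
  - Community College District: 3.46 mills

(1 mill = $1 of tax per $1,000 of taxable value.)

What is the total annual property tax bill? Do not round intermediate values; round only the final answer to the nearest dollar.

$15,195

Assessed value = $2,352,800 × 0.131 = $308,216.8
City of Talbot: $308,216.8 × 0.0089 = $2,743.12952
Briarton County: ($308,216.8 − $38,000) × 0.01165 = $270,216.8 × 0.01165 = $3,148.02572
Pellston Unified SD: $308,216.8 × 0.02464 = $7,594.461952
Thornbury Township: ($308,216.8 − $38,000) × 0.00238 = $270,216.8 × 0.00238 = $643.115984
Community College District: $308,216.8 × 0.00346 = $1,066.430128
Total = $15,195.163304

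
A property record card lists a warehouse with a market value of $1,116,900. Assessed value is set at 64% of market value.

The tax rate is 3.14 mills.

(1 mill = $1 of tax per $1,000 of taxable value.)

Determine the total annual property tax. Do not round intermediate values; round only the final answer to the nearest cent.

Assessed value = $1,116,900 × 0.64 = $714,816
Tax = $714,816 × 0.00314 = $2,244.52224

$2,244.52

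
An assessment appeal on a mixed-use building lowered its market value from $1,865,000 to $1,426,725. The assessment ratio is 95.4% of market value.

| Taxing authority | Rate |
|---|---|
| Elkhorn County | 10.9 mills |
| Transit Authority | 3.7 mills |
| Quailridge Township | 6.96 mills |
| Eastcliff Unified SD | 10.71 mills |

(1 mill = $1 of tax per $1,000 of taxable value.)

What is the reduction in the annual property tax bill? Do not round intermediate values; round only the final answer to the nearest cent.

Old assessed value = $1,865,000 × 0.954 = $1,779,210
New assessed value = $1,426,725 × 0.954 = $1,361,095.65
Combined rate = 0.0109 + 0.0037 + 0.00696 + 0.01071 = 0.03227
Old tax = $1,779,210 × 0.03227 = $57,415.1067
New tax = $1,361,095.65 × 0.03227 = $43,922.5566255
Reduction = $57,415.1067 − $43,922.5566255 = $13,492.5500745

$13,492.55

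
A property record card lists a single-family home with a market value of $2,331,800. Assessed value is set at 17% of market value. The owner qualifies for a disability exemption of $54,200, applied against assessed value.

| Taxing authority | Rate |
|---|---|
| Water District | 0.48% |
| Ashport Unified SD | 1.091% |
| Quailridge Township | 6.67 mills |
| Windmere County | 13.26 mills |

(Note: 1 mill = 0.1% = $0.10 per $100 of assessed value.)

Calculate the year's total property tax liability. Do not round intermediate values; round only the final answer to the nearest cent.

$12,196.22

Assessed value = $2,331,800 × 0.17 = $396,406
Taxable value = $396,406 − $54,200 = $342,206
Water District: $342,206 × 0.0048 = $1,642.5888
Ashport Unified SD: $342,206 × 0.01091 = $3,733.46746
Quailridge Township: $342,206 × 0.00667 = $2,282.51402
Windmere County: $342,206 × 0.01326 = $4,537.65156
Total = $12,196.22184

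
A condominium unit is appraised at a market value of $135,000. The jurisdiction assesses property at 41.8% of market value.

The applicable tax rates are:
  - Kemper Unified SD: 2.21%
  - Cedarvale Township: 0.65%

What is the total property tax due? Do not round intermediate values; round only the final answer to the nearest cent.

Assessed value = $135,000 × 0.418 = $56,430
Kemper Unified SD: $56,430 × 0.0221 = $1,247.103
Cedarvale Township: $56,430 × 0.0065 = $366.795
Total = $1,247.103 + $366.795 = $1,613.898

$1,613.90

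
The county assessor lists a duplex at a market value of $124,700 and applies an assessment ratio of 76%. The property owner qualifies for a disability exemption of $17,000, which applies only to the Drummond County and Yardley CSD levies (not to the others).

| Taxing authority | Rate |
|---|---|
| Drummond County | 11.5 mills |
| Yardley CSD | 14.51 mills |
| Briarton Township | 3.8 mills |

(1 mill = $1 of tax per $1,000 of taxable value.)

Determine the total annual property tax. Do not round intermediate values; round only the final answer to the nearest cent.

$2,382.98

Assessed value = $124,700 × 0.76 = $94,772
Drummond County: ($94,772 − $17,000) × 0.0115 = $77,772 × 0.0115 = $894.378
Yardley CSD: ($94,772 − $17,000) × 0.01451 = $77,772 × 0.01451 = $1,128.47172
Briarton Township: $94,772 × 0.0038 = $360.1336
Total = $2,382.98332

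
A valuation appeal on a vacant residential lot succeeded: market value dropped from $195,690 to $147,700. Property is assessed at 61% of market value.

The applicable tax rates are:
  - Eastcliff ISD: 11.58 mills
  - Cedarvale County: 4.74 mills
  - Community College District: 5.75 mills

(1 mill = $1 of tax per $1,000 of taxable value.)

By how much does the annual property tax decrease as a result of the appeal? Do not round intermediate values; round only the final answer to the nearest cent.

Old assessed value = $195,690 × 0.61 = $119,370.9
New assessed value = $147,700 × 0.61 = $90,097
Combined rate = 0.01158 + 0.00474 + 0.00575 = 0.02207
Old tax = $119,370.9 × 0.02207 = $2,634.515763
New tax = $90,097 × 0.02207 = $1,988.44079
Reduction = $2,634.515763 − $1,988.44079 = $646.074973

$646.07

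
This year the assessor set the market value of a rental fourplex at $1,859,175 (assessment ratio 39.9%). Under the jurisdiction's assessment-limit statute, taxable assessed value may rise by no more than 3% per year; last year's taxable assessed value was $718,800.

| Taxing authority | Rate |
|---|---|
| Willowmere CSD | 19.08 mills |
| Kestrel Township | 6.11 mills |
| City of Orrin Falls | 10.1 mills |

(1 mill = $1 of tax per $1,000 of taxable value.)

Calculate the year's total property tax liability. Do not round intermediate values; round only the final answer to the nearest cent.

Uncapped assessed value = $1,859,175 × 0.399 = $741,810.825
Cap limit = $718,800 × 1.03 = $740,364
Taxable assessed value = min($741,810.825, $740,364) = $740,364 (cap binds)
Willowmere CSD: $740,364 × 0.01908 = $14,126.14512
Kestrel Township: $740,364 × 0.00611 = $4,523.62404
City of Orrin Falls: $740,364 × 0.0101 = $7,477.6764
Total = $26,127.44556

$26,127.45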